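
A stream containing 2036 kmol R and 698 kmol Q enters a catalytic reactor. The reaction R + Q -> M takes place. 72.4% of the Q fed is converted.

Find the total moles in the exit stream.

Q reacted = 0.724 × 698 = 505.4 kmol; ν_Q = −1, so ξ = 505.4/1 = 505.4 kmol.
Outlet amounts (n = n₀ + ν ξ):
  R: 2036 − 1(505.4) = 1531
  Q: 698 − 1(505.4) = 192.6
  M: 0 + 1(505.4) = 505.4
Total out = 1531 + 192.6 + 505.4 = 2229 kmol.

2230 kmol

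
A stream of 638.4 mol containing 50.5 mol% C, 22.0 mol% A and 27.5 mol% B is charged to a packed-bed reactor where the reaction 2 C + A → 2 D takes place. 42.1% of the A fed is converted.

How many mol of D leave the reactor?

118 mol

A reacted = 0.421 × 140.4 = 59.13 mol; ν_A = −1, so ξ = 59.13/1 = 59.13 mol.
Outlet amounts (n = n₀ + ν ξ):
  C: 322.4 − 2(59.13) = 204.1
  A: 140.4 − 1(59.13) = 81.32
  D: 0 + 2(59.13) = 118.3
  B: 175.6 (inert)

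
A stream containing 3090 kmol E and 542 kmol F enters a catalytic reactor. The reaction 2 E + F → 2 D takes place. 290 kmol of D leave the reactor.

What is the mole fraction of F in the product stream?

0.114

For D: n = n₀ + 2ξ → 290 = 0 + 2ξ, giving ξ = 145 kmol.
Outlet amounts (n = n₀ + ν ξ):
  E: 3090 − 2(145) = 2800
  F: 542 − 1(145) = 397
  D: 0 + 2(145) = 290
Total out = 3487 kmol; y_F = 397 / 3487 = 0.1139.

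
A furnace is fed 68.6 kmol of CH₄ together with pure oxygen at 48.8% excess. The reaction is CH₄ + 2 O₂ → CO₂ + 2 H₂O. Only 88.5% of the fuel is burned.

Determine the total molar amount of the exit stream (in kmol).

273 kmol

Stoichiometric O₂ = 2 × 68.6 = 137.2 kmol; O₂ fed = 137.2 × 1.488 = 204.2 kmol.
Fuel reacted = 0.885 × 68.6 → ξ = 60.71 kmol.
Outlet (n = n₀ + ν ξ):
  CH₄: 68.6 − 1(60.71) = 7.889
  O₂: 204.2 − 2(60.71) = 82.73
  CO₂: 0 + 1(60.71) = 60.71
  H₂O: 0 + 2(60.71) = 121.4
Total out = 7.889 + 82.73 + 60.71 + 121.4 = 272.8 kmol.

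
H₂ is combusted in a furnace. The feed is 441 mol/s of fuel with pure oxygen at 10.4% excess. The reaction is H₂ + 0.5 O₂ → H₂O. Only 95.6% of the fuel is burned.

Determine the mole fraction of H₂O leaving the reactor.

0.89

Stoichiometric O₂ = 0.5 × 441 = 220.5 mol/s; O₂ fed = 220.5 × 1.104 = 243.4 mol/s.
Fuel reacted = 0.956 × 441 → ξ = 421.6 mol/s.
Outlet (n = n₀ + ν ξ):
  H₂: 441 − 1(421.6) = 19.4
  O₂: 243.4 − 0.5(421.6) = 32.63
  H₂O: 0 + 1(421.6) = 421.6
Total out = 473.6 mol/s; y_H₂O = 421.6 / 473.6 = 0.8901.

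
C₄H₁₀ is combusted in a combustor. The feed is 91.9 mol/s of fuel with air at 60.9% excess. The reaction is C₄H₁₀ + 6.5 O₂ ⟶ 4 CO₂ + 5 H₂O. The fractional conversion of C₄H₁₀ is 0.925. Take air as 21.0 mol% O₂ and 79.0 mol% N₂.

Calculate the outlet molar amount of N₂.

3620 mol/s

Stoichiometric O₂ = 6.5 × 91.9 = 597.4 mol/s; O₂ fed = 597.4 × 1.609 = 961.1 mol/s.
N₂ fed = 961.1 × 79/21 = 3616 mol/s.
Fuel reacted = 0.925 × 91.9 → ξ = 85.01 mol/s.
Outlet (n = n₀ + ν ξ):
  C₄H₁₀: 91.9 − 1(85.01) = 6.892
  O₂: 961.1 − 6.5(85.01) = 408.6
  N₂: 3616 (inert)
  CO₂: 0 + 4(85.01) = 340
  H₂O: 0 + 5(85.01) = 425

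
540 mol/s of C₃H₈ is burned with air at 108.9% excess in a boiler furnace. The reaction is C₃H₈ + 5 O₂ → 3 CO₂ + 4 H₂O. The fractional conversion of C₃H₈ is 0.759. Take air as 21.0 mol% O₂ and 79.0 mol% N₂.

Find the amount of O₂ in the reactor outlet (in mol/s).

3590 mol/s

Stoichiometric O₂ = 5 × 540 = 2700 mol/s; O₂ fed = 2700 × 2.089 = 5640 mol/s.
N₂ fed = 5640 × 79/21 = 21220 mol/s.
Fuel reacted = 0.759 × 540 → ξ = 409.9 mol/s.
Outlet (n = n₀ + ν ξ):
  C₃H₈: 540 − 1(409.9) = 130.1
  O₂: 5640 − 5(409.9) = 3591
  N₂: 21220 (inert)
  CO₂: 0 + 3(409.9) = 1230
  H₂O: 0 + 4(409.9) = 1639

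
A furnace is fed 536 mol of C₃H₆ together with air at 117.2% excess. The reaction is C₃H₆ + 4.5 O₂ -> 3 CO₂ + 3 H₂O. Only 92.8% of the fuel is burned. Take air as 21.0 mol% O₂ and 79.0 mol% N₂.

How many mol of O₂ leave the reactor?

Stoichiometric O₂ = 4.5 × 536 = 2412 mol; O₂ fed = 2412 × 2.172 = 5239 mol.
N₂ fed = 5239 × 79/21 = 19710 mol.
Fuel reacted = 0.928 × 536 → ξ = 497.4 mol.
Outlet (n = n₀ + ν ξ):
  C₃H₆: 536 − 1(497.4) = 38.59
  O₂: 5239 − 4.5(497.4) = 3001
  N₂: 19710 (inert)
  CO₂: 0 + 3(497.4) = 1492
  H₂O: 0 + 3(497.4) = 1492

3000 mol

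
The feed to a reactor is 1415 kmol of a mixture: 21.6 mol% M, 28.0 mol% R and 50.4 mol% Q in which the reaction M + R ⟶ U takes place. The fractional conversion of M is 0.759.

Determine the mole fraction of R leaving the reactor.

0.139

M reacted = 0.759 × 305.6 = 232 kmol; ν_M = −1, so ξ = 232/1 = 232 kmol.
Outlet amounts (n = n₀ + ν ξ):
  M: 305.6 − 1(232) = 73.66
  R: 396.2 − 1(232) = 164.2
  U: 0 + 1(232) = 232
  Q: 713.2 (inert)
Total out = 1183 kmol; y_R = 164.2 / 1183 = 0.1388.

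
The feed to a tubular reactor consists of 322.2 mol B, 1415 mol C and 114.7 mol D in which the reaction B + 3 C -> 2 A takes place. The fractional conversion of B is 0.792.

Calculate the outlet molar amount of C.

649 mol

B reacted = 0.792 × 322.2 = 255.2 mol; ν_B = −1, so ξ = 255.2/1 = 255.2 mol.
Outlet amounts (n = n₀ + ν ξ):
  B: 322.2 − 1(255.2) = 67.02
  C: 1415 − 3(255.2) = 649.5
  A: 0 + 2(255.2) = 510.4
  D: 114.7 (inert)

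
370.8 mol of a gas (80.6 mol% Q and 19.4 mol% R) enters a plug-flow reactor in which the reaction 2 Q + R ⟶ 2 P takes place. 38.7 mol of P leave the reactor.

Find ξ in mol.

For P: n = n₀ + 2ξ → 38.7 = 0 + 2ξ, giving ξ = 19.35 mol.
Outlet amounts (n = n₀ + ν ξ):
  Q: 298.9 − 2(19.35) = 260.2
  R: 71.94 − 1(19.35) = 52.59
  P: 0 + 2(19.35) = 38.7

ξ = 19.4 mol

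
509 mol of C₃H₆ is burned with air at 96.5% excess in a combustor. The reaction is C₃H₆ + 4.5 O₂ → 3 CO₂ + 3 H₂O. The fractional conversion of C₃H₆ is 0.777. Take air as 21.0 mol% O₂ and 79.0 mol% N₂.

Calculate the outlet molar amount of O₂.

2720 mol

Stoichiometric O₂ = 4.5 × 509 = 2290 mol; O₂ fed = 2290 × 1.965 = 4501 mol.
N₂ fed = 4501 × 79/21 = 16930 mol.
Fuel reacted = 0.777 × 509 → ξ = 395.5 mol.
Outlet (n = n₀ + ν ξ):
  C₃H₆: 509 − 1(395.5) = 113.5
  O₂: 4501 − 4.5(395.5) = 2721
  N₂: 16930 (inert)
  CO₂: 0 + 3(395.5) = 1186
  H₂O: 0 + 3(395.5) = 1186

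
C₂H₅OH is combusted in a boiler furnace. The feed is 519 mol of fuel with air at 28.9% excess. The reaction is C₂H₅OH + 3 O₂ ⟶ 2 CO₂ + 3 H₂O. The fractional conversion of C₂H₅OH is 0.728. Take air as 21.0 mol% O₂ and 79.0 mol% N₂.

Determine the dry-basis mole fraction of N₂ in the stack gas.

0.81

Stoichiometric O₂ = 3 × 519 = 1557 mol; O₂ fed = 1557 × 1.289 = 2007 mol.
N₂ fed = 2007 × 79/21 = 7550 mol.
Fuel reacted = 0.728 × 519 → ξ = 377.8 mol.
Outlet (n = n₀ + ν ξ):
  C₂H₅OH: 519 − 1(377.8) = 141.2
  O₂: 2007 − 3(377.8) = 873.5
  N₂: 7550 (inert)
  CO₂: 0 + 2(377.8) = 755.7
  H₂O: 0 + 3(377.8) = 1133
Dry total = 9320 mol; y_N₂ (dry) = 7550 / 9320 = 0.8101.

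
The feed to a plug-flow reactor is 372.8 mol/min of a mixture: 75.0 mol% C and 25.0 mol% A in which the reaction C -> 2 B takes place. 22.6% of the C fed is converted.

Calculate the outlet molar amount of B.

126 mol/min

C reacted = 0.226 × 279.6 = 63.19 mol/min; ν_C = −1, so ξ = 63.19/1 = 63.19 mol/min.
Outlet amounts (n = n₀ + ν ξ):
  C: 279.6 − 1(63.19) = 216.4
  B: 0 + 2(63.19) = 126.4
  A: 93.2 (inert)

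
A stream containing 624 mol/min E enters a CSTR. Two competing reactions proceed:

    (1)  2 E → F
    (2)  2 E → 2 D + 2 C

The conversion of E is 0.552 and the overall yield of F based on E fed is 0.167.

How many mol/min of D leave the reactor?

Yield of F: 1ξ₁ / 624 = 0.167 → ξ₁ = 104.2 mol/min.
Conversion of E: 2ξ₁ + 2ξ₂ = 0.552 × 624 = 344.4 → ξ₂ = 68.02 mol/min.
Outlet amounts (n = n₀ + Σ ν·ξ):
  E: 624 − 2(104.2) − 2(68.02) = 279.6
  F: 0 + 1(104.2) = 104.2
  D: 0 + 2(68.02) = 136
  C: 0 + 2(68.02) = 136

136 mol/min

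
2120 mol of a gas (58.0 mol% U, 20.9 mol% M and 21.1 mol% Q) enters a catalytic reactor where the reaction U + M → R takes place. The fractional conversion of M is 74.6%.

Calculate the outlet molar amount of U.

M reacted = 0.746 × 443.1 = 330.5 mol; ν_M = −1, so ξ = 330.5/1 = 330.5 mol.
Outlet amounts (n = n₀ + ν ξ):
  U: 1230 − 1(330.5) = 899.1
  M: 443.1 − 1(330.5) = 112.5
  R: 0 + 1(330.5) = 330.5
  Q: 447.3 (inert)

899 mol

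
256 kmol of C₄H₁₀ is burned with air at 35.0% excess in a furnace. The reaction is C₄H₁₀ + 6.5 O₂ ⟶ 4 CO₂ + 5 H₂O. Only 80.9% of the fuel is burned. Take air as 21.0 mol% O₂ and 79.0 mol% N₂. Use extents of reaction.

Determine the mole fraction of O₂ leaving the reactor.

0.0799

Stoichiometric O₂ = 6.5 × 256 = 1664 kmol; O₂ fed = 1664 × 1.350 = 2246 kmol.
N₂ fed = 2246 × 79/21 = 8451 kmol.
Fuel reacted = 0.809 × 256 → ξ = 207.1 kmol.
Outlet (n = n₀ + ν ξ):
  C₄H₁₀: 256 − 1(207.1) = 48.9
  O₂: 2246 − 6.5(207.1) = 900.2
  N₂: 8451 (inert)
  CO₂: 0 + 4(207.1) = 828.4
  H₂O: 0 + 5(207.1) = 1036
Total out = 11260 kmol; y_O₂ = 900.2 / 11260 = 0.07992.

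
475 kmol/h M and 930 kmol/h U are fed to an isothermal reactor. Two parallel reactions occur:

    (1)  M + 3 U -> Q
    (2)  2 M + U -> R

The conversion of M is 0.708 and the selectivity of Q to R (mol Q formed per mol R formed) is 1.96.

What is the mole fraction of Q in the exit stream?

Conversion of M: M consumed = 0.708 × 475 = 336.3 kmol/h = 1ξ₁ + 2ξ₂.
Selectivity: 1ξ₁ / (1ξ₂) = 1.96 → ξ₁ = 1.96 ξ₂.
Substitute: (1·1.96 + 2) ξ₂ = 336.3 → ξ₂ = 84.92 kmol/h, ξ₁ = 166.5 kmol/h.
Outlet amounts (n = n₀ + Σ ν·ξ):
  M: 475 − 1(166.5) − 2(84.92) = 138.7
  U: 930 − 3(166.5) − 1(84.92) = 345.7
  Q: 0 + 1(166.5) = 166.5
  R: 0 + 1(84.92) = 84.92
Total out = 735.8 kmol/h; y_Q = 166.5 / 735.8 = 0.2262.

0.226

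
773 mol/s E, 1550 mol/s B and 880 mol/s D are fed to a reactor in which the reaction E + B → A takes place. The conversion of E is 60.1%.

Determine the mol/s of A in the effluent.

E reacted = 0.601 × 773 = 464.6 mol/s; ν_E = −1, so ξ = 464.6/1 = 464.6 mol/s.
Outlet amounts (n = n₀ + ν ξ):
  E: 773 − 1(464.6) = 308.4
  B: 1550 − 1(464.6) = 1085
  A: 0 + 1(464.6) = 464.6
  D: 880 (inert)

465 mol/s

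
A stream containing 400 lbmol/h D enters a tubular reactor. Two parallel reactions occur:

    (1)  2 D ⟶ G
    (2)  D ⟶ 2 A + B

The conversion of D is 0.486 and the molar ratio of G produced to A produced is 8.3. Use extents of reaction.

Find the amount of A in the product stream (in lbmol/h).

11.4 lbmol/h

Conversion of D: D consumed = 0.486 × 400 = 194.4 lbmol/h = 2ξ₁ + 1ξ₂.
Selectivity: 1ξ₁ / (2ξ₂) = 8.3 → ξ₁ = 16.6 ξ₂.
Substitute: (2·16.6 + 1) ξ₂ = 194.4 → ξ₂ = 5.684 lbmol/h, ξ₁ = 94.36 lbmol/h.
Outlet amounts (n = n₀ + Σ ν·ξ):
  D: 400 − 2(94.36) − 1(5.684) = 205.6
  G: 0 + 1(94.36) = 94.36
  A: 0 + 2(5.684) = 11.37
  B: 0 + 1(5.684) = 5.684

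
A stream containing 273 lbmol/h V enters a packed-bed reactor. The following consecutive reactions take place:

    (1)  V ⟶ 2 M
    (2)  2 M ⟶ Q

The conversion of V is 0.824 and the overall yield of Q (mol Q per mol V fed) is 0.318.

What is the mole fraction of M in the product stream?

0.672

Conversion of V: V consumed = 1ξ₁ = 0.824 × 273 → ξ₁ = 225 lbmol/h.
Yield of Q: 1ξ₂ / 273 = 0.318 → ξ₂ = 86.81 lbmol/h.
Outlet amounts (n = n₀ + Σ ν·ξ):
  V: 273 − 1(225) = 48.05
  M: 0 + 2(225) − 2(86.81) = 276.3
  Q: 0 + 1(86.81) = 86.81
Total out = 411.1 lbmol/h; y_M = 276.3 / 411.1 = 0.672.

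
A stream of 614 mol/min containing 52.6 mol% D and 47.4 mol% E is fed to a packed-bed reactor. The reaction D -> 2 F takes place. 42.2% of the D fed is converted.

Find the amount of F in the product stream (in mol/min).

273 mol/min

D reacted = 0.422 × 323 = 136.3 mol/min; ν_D = −1, so ξ = 136.3/1 = 136.3 mol/min.
Outlet amounts (n = n₀ + ν ξ):
  D: 323 − 1(136.3) = 186.7
  F: 0 + 2(136.3) = 272.6
  E: 291 (inert)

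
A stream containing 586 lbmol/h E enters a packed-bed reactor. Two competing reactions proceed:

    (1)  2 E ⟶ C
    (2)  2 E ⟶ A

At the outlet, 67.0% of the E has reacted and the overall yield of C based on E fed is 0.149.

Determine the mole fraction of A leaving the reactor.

Yield of C: 1ξ₁ / 586 = 0.149 → ξ₁ = 87.31 lbmol/h.
Conversion of E: 2ξ₁ + 2ξ₂ = 0.67 × 586 = 392.6 → ξ₂ = 109 lbmol/h.
Outlet amounts (n = n₀ + Σ ν·ξ):
  E: 586 − 2(87.31) − 2(109) = 193.4
  C: 0 + 1(87.31) = 87.31
  A: 0 + 1(109) = 109
Total out = 389.7 lbmol/h; y_A = 109 / 389.7 = 0.2797.

0.28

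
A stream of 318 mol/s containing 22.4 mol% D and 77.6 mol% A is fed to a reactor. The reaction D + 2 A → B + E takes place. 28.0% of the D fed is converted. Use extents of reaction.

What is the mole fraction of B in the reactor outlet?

0.0669

D reacted = 0.28 × 71.23 = 19.94 mol/s; ν_D = −1, so ξ = 19.94/1 = 19.94 mol/s.
Outlet amounts (n = n₀ + ν ξ):
  D: 71.23 − 1(19.94) = 51.29
  A: 246.8 − 2(19.94) = 206.9
  B: 0 + 1(19.94) = 19.94
  E: 0 + 1(19.94) = 19.94
Total out = 298.1 mol/s; y_B = 19.94 / 298.1 = 0.06692.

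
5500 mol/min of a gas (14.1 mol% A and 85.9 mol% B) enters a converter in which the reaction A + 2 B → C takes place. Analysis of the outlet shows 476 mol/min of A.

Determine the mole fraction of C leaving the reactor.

For A: n = n₀ − 1ξ → 476 = 775.5 − 1ξ, giving ξ = 299.5 mol/min.
Outlet amounts (n = n₀ + ν ξ):
  A: 775.5 − 1(299.5) = 476
  B: 4725 − 2(299.5) = 4126
  C: 0 + 1(299.5) = 299.5
Total out = 4901 mol/min; y_C = 299.5 / 4901 = 0.06111.

0.0611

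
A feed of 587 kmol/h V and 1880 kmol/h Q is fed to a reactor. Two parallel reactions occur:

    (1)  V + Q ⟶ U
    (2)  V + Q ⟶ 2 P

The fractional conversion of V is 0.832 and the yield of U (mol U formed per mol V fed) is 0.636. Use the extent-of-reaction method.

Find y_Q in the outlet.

0.665

Yield of U: 1ξ₁ / 587 = 0.636 → ξ₁ = 373.3 kmol/h.
Conversion of V: 1ξ₁ + 1ξ₂ = 0.832 × 587 = 488.4 → ξ₂ = 115.1 kmol/h.
Outlet amounts (n = n₀ + Σ ν·ξ):
  V: 587 − 1(373.3) − 1(115.1) = 98.62
  Q: 1880 − 1(373.3) − 1(115.1) = 1392
  U: 0 + 1(373.3) = 373.3
  P: 0 + 2(115.1) = 230.1
Total out = 2094 kmol/h; y_Q = 1392 / 2094 = 0.6647.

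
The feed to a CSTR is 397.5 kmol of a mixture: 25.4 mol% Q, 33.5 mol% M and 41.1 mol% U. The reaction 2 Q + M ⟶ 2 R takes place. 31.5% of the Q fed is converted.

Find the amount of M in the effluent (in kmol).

117 kmol

Q reacted = 0.315 × 101 = 31.8 kmol; ν_Q = −2, so ξ = 31.8/2 = 15.9 kmol.
Outlet amounts (n = n₀ + ν ξ):
  Q: 101 − 2(15.9) = 69.16
  M: 133.2 − 1(15.9) = 117.3
  R: 0 + 2(15.9) = 31.8
  U: 163.4 (inert)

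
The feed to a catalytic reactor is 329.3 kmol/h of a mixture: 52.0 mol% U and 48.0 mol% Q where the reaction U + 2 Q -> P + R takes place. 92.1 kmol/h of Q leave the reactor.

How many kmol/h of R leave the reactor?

For Q: n = n₀ − 2ξ → 92.1 = 158.1 − 2ξ, giving ξ = 32.98 kmol/h.
Outlet amounts (n = n₀ + ν ξ):
  U: 171.2 − 1(32.98) = 138.3
  Q: 158.1 − 2(32.98) = 92.1
  P: 0 + 1(32.98) = 32.98
  R: 0 + 1(32.98) = 32.98

33 kmol/h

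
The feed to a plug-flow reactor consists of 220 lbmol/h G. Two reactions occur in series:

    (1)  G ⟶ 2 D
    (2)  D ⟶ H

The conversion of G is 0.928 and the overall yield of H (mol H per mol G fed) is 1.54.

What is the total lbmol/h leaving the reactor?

Conversion of G: G consumed = 1ξ₁ = 0.928 × 220 → ξ₁ = 204.2 lbmol/h.
Yield of H: 1ξ₂ / 220 = 1.54 → ξ₂ = 338.8 lbmol/h.
Outlet amounts (n = n₀ + Σ ν·ξ):
  G: 220 − 1(204.2) = 15.84
  D: 0 + 2(204.2) − 1(338.8) = 69.52
  H: 0 + 1(338.8) = 338.8
Total out = 15.84 + 69.52 + 338.8 = 424.2 lbmol/h.

424 lbmol/h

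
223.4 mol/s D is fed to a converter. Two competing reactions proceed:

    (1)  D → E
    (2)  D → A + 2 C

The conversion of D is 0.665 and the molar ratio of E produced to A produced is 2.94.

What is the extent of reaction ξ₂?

Conversion of D: D consumed = 0.665 × 223.4 = 148.6 mol/s = 1ξ₁ + 1ξ₂.
Selectivity: 1ξ₁ / (1ξ₂) = 2.94 → ξ₁ = 2.94 ξ₂.
Substitute: (1·2.94 + 1) ξ₂ = 148.6 → ξ₂ = 37.71 mol/s, ξ₁ = 110.9 mol/s.
Outlet amounts (n = n₀ + Σ ν·ξ):
  D: 223.4 − 1(110.9) − 1(37.71) = 74.84
  E: 0 + 1(110.9) = 110.9
  A: 0 + 1(37.71) = 37.71
  C: 0 + 2(37.71) = 75.41

ξ₂ = 37.7 mol/s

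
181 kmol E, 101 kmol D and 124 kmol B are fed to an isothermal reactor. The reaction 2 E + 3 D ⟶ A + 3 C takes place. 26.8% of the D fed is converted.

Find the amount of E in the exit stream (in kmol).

D reacted = 0.268 × 101 = 27.07 kmol; ν_D = −3, so ξ = 27.07/3 = 9.023 kmol.
Outlet amounts (n = n₀ + ν ξ):
  E: 181 − 2(9.023) = 163
  D: 101 − 3(9.023) = 73.93
  A: 0 + 1(9.023) = 9.023
  C: 0 + 3(9.023) = 27.07
  B: 124 (inert)

163 kmol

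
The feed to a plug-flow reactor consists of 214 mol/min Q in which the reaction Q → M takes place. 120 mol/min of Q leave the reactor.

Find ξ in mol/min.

For Q: n = n₀ − 1ξ → 120 = 214 − 1ξ, giving ξ = 94 mol/min.
Outlet amounts (n = n₀ + ν ξ):
  Q: 214 − 1(94) = 120
  M: 0 + 1(94) = 94

ξ = 94 mol/min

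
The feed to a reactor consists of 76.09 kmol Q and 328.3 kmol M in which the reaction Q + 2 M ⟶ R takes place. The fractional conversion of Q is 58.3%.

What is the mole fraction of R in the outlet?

Q reacted = 0.583 × 76.09 = 44.36 kmol; ν_Q = −1, so ξ = 44.36/1 = 44.36 kmol.
Outlet amounts (n = n₀ + ν ξ):
  Q: 76.09 − 1(44.36) = 31.73
  M: 328.3 − 2(44.36) = 239.6
  R: 0 + 1(44.36) = 44.36
Total out = 315.7 kmol; y_R = 44.36 / 315.7 = 0.1405.

0.141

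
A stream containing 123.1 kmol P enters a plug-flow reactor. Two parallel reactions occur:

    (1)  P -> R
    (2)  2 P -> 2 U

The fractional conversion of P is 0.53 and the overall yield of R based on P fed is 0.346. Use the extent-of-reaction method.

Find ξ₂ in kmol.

Yield of R: 1ξ₁ / 123.1 = 0.346 → ξ₁ = 42.59 kmol.
Conversion of P: 1ξ₁ + 2ξ₂ = 0.53 × 123.1 = 65.24 → ξ₂ = 11.33 kmol.
Outlet amounts (n = n₀ + Σ ν·ξ):
  P: 123.1 − 1(42.59) − 2(11.33) = 57.86
  R: 0 + 1(42.59) = 42.59
  U: 0 + 2(11.33) = 22.65

ξ₂ = 11.3 kmol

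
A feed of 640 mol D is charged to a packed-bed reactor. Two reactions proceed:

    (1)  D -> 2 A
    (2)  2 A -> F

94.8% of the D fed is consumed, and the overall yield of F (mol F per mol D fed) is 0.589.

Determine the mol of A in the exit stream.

Conversion of D: D consumed = 1ξ₁ = 0.948 × 640 → ξ₁ = 606.7 mol.
Yield of F: 1ξ₂ / 640 = 0.589 → ξ₂ = 377 mol.
Outlet amounts (n = n₀ + Σ ν·ξ):
  D: 640 − 1(606.7) = 33.28
  A: 0 + 2(606.7) − 2(377) = 459.5
  F: 0 + 1(377) = 377

460 mol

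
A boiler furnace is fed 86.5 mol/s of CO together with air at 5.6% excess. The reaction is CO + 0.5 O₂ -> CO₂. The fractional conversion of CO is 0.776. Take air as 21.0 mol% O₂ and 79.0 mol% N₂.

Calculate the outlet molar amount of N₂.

Stoichiometric O₂ = 0.5 × 86.5 = 43.25 mol/s; O₂ fed = 43.25 × 1.056 = 45.67 mol/s.
N₂ fed = 45.67 × 79/21 = 171.8 mol/s.
Fuel reacted = 0.776 × 86.5 → ξ = 67.12 mol/s.
Outlet (n = n₀ + ν ξ):
  CO: 86.5 − 1(67.12) = 19.38
  O₂: 45.67 − 0.5(67.12) = 12.11
  N₂: 171.8 (inert)
  CO₂: 0 + 1(67.12) = 67.12

172 mol/s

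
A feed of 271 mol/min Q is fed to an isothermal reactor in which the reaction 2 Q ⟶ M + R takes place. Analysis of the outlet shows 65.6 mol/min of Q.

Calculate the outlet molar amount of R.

For Q: n = n₀ − 2ξ → 65.6 = 271 − 2ξ, giving ξ = 102.7 mol/min.
Outlet amounts (n = n₀ + ν ξ):
  Q: 271 − 2(102.7) = 65.6
  M: 0 + 1(102.7) = 102.7
  R: 0 + 1(102.7) = 102.7

103 mol/min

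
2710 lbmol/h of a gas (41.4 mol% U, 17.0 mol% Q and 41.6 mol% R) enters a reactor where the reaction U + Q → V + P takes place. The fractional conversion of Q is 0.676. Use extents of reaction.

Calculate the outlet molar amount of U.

811 lbmol/h

Q reacted = 0.676 × 460.7 = 311.4 lbmol/h; ν_Q = −1, so ξ = 311.4/1 = 311.4 lbmol/h.
Outlet amounts (n = n₀ + ν ξ):
  U: 1122 − 1(311.4) = 810.5
  Q: 460.7 − 1(311.4) = 149.3
  V: 0 + 1(311.4) = 311.4
  P: 0 + 1(311.4) = 311.4
  R: 1127 (inert)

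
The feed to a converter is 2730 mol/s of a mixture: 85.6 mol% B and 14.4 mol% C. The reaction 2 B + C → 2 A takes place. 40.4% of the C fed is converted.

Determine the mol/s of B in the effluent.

2020 mol/s

C reacted = 0.404 × 393.1 = 158.8 mol/s; ν_C = −1, so ξ = 158.8/1 = 158.8 mol/s.
Outlet amounts (n = n₀ + ν ξ):
  B: 2337 − 2(158.8) = 2019
  C: 393.1 − 1(158.8) = 234.3
  A: 0 + 2(158.8) = 317.6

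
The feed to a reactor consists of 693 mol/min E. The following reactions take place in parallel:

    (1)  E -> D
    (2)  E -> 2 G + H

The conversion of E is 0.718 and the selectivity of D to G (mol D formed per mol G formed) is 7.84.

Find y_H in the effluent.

Conversion of E: E consumed = 0.718 × 693 = 497.6 mol/min = 1ξ₁ + 1ξ₂.
Selectivity: 1ξ₁ / (2ξ₂) = 7.84 → ξ₁ = 15.68 ξ₂.
Substitute: (1·15.68 + 1) ξ₂ = 497.6 → ξ₂ = 29.83 mol/min, ξ₁ = 467.7 mol/min.
Outlet amounts (n = n₀ + Σ ν·ξ):
  E: 693 − 1(467.7) − 1(29.83) = 195.4
  D: 0 + 1(467.7) = 467.7
  G: 0 + 2(29.83) = 59.66
  H: 0 + 1(29.83) = 29.83
Total out = 752.7 mol/min; y_H = 29.83 / 752.7 = 0.03963.

0.0396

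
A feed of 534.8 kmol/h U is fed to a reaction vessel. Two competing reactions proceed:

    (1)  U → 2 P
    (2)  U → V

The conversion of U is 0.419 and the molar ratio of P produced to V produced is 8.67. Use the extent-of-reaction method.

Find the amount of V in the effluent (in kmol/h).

Conversion of U: U consumed = 0.419 × 534.8 = 224.1 kmol/h = 1ξ₁ + 1ξ₂.
Selectivity: 2ξ₁ / (1ξ₂) = 8.67 → ξ₁ = 4.335 ξ₂.
Substitute: (1·4.335 + 1) ξ₂ = 224.1 → ξ₂ = 42 kmol/h, ξ₁ = 182.1 kmol/h.
Outlet amounts (n = n₀ + Σ ν·ξ):
  U: 534.8 − 1(182.1) − 1(42) = 310.7
  P: 0 + 2(182.1) = 364.2
  V: 0 + 1(42) = 42

42 kmol/h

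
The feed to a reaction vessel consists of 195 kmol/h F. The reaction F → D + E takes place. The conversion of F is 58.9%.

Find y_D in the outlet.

F reacted = 0.589 × 195 = 114.9 kmol/h; ν_F = −1, so ξ = 114.9/1 = 114.9 kmol/h.
Outlet amounts (n = n₀ + ν ξ):
  F: 195 − 1(114.9) = 80.15
  D: 0 + 1(114.9) = 114.9
  E: 0 + 1(114.9) = 114.9
Total out = 309.9 kmol/h; y_D = 114.9 / 309.9 = 0.3707.

0.371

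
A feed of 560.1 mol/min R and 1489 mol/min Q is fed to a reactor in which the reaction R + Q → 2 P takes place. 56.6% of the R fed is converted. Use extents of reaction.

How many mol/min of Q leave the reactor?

1170 mol/min

R reacted = 0.566 × 560.1 = 317 mol/min; ν_R = −1, so ξ = 317/1 = 317 mol/min.
Outlet amounts (n = n₀ + ν ξ):
  R: 560.1 − 1(317) = 243.1
  Q: 1489 − 1(317) = 1172
  P: 0 + 2(317) = 634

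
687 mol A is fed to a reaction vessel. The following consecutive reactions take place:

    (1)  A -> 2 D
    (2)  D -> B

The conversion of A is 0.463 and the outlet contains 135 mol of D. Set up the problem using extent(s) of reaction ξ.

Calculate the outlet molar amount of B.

501 mol

Conversion of A: A consumed = 1ξ₁ = 0.463 × 687 → ξ₁ = 318.1 mol.
D balance: n_D = 0 + 2ξ₁ − 1ξ₂ = 135 → ξ₂ = (2·318.1 − 135)/1 = 501.2 mol.
Outlet amounts (n = n₀ + Σ ν·ξ):
  A: 687 − 1(318.1) = 368.9
  D: 0 + 2(318.1) − 1(501.2) = 135
  B: 0 + 1(501.2) = 501.2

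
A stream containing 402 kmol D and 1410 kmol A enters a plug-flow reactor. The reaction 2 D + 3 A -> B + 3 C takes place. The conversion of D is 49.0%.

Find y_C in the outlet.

0.172

D reacted = 0.49 × 402 = 197 kmol; ν_D = −2, so ξ = 197/2 = 98.49 kmol.
Outlet amounts (n = n₀ + ν ξ):
  D: 402 − 2(98.49) = 205
  A: 1410 − 3(98.49) = 1115
  B: 0 + 1(98.49) = 98.49
  C: 0 + 3(98.49) = 295.5
Total out = 1714 kmol; y_C = 295.5 / 1714 = 0.1724.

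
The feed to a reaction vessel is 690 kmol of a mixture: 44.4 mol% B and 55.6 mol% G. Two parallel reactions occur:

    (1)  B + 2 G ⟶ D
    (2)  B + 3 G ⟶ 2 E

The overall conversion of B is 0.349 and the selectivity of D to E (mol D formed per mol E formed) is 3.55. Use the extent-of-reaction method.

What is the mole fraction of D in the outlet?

Conversion of B: B consumed = 0.349 × 306.4 = 106.9 kmol = 1ξ₁ + 1ξ₂.
Selectivity: 1ξ₁ / (2ξ₂) = 3.55 → ξ₁ = 7.1 ξ₂.
Substitute: (1·7.1 + 1) ξ₂ = 106.9 → ξ₂ = 13.2 kmol, ξ₁ = 93.72 kmol.
Outlet amounts (n = n₀ + Σ ν·ξ):
  B: 306.4 − 1(93.72) − 1(13.2) = 199.4
  G: 383.6 − 2(93.72) − 3(13.2) = 156.6
  D: 0 + 1(93.72) = 93.72
  E: 0 + 2(13.2) = 26.4
Total out = 476.2 kmol; y_D = 93.72 / 476.2 = 0.1968.

0.197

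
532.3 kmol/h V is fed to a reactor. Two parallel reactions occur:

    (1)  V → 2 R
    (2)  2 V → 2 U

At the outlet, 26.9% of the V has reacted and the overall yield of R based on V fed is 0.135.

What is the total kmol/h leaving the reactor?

568 kmol/h

Yield of R: 2ξ₁ / 532.3 = 0.135 → ξ₁ = 35.93 kmol/h.
Conversion of V: 1ξ₁ + 2ξ₂ = 0.269 × 532.3 = 143.2 → ξ₂ = 53.63 kmol/h.
Outlet amounts (n = n₀ + Σ ν·ξ):
  V: 532.3 − 1(35.93) − 2(53.63) = 389.1
  R: 0 + 2(35.93) = 71.86
  U: 0 + 2(53.63) = 107.3
Total out = 389.1 + 71.86 + 107.3 = 568.2 kmol/h.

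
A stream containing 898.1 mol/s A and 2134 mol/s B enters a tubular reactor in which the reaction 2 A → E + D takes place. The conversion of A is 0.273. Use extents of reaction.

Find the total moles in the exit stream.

3030 mol/s

A reacted = 0.273 × 898.1 = 245.2 mol/s; ν_A = −2, so ξ = 245.2/2 = 122.6 mol/s.
Outlet amounts (n = n₀ + ν ξ):
  A: 898.1 − 2(122.6) = 652.9
  E: 0 + 1(122.6) = 122.6
  D: 0 + 1(122.6) = 122.6
  B: 2134 (inert)
Total out = 652.9 + 122.6 + 122.6 + 2134 = 3032 mol/s.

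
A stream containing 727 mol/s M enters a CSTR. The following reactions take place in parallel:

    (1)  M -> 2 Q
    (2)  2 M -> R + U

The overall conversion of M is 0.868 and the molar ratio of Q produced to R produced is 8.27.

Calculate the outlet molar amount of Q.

851 mol/s

Conversion of M: M consumed = 0.868 × 727 = 631 mol/s = 1ξ₁ + 2ξ₂.
Selectivity: 2ξ₁ / (1ξ₂) = 8.27 → ξ₁ = 4.135 ξ₂.
Substitute: (1·4.135 + 2) ξ₂ = 631 → ξ₂ = 102.9 mol/s, ξ₁ = 425.3 mol/s.
Outlet amounts (n = n₀ + Σ ν·ξ):
  M: 727 − 1(425.3) − 2(102.9) = 95.96
  Q: 0 + 2(425.3) = 850.6
  R: 0 + 1(102.9) = 102.9
  U: 0 + 1(102.9) = 102.9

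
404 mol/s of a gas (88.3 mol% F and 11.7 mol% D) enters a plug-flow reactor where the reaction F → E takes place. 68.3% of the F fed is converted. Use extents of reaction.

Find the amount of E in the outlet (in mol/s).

F reacted = 0.683 × 356.7 = 243.6 mol/s; ν_F = −1, so ξ = 243.6/1 = 243.6 mol/s.
Outlet amounts (n = n₀ + ν ξ):
  F: 356.7 − 1(243.6) = 113.1
  E: 0 + 1(243.6) = 243.6
  D: 47.27 (inert)

244 mol/s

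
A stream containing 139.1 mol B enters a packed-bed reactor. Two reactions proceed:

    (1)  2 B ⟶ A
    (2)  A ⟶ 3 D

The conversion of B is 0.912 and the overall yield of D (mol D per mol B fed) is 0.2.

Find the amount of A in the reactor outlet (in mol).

Conversion of B: B consumed = 2ξ₁ = 0.912 × 139.1 → ξ₁ = 63.43 mol.
Yield of D: 3ξ₂ / 139.1 = 0.2 → ξ₂ = 9.273 mol.
Outlet amounts (n = n₀ + Σ ν·ξ):
  B: 139.1 − 2(63.43) = 12.24
  A: 0 + 1(63.43) − 1(9.273) = 54.16
  D: 0 + 3(9.273) = 27.82

54.2 mol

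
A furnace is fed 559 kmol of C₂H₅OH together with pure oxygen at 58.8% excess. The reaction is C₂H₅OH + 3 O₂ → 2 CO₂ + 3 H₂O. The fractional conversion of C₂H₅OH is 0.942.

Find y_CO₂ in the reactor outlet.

0.281

Stoichiometric O₂ = 3 × 559 = 1677 kmol; O₂ fed = 1677 × 1.588 = 2663 kmol.
Fuel reacted = 0.942 × 559 → ξ = 526.6 kmol.
Outlet (n = n₀ + ν ξ):
  C₂H₅OH: 559 − 1(526.6) = 32.42
  O₂: 2663 − 3(526.6) = 1083
  CO₂: 0 + 2(526.6) = 1053
  H₂O: 0 + 3(526.6) = 1580
Total out = 3749 kmol; y_CO₂ = 1053 / 3749 = 0.2809.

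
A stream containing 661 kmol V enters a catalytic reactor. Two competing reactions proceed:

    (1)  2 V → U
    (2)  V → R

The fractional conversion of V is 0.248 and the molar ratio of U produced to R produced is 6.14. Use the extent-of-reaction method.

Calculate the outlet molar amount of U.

75.8 kmol

Conversion of V: V consumed = 0.248 × 661 = 163.9 kmol = 2ξ₁ + 1ξ₂.
Selectivity: 1ξ₁ / (1ξ₂) = 6.14 → ξ₁ = 6.14 ξ₂.
Substitute: (2·6.14 + 1) ξ₂ = 163.9 → ξ₂ = 12.34 kmol, ξ₁ = 75.79 kmol.
Outlet amounts (n = n₀ + Σ ν·ξ):
  V: 661 − 2(75.79) − 1(12.34) = 497.1
  U: 0 + 1(75.79) = 75.79
  R: 0 + 1(12.34) = 12.34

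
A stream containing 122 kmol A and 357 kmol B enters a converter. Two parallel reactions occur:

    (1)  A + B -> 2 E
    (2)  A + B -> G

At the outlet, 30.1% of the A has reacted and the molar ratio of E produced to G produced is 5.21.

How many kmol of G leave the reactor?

10.2 kmol

Conversion of A: A consumed = 0.301 × 122 = 36.72 kmol = 1ξ₁ + 1ξ₂.
Selectivity: 2ξ₁ / (1ξ₂) = 5.21 → ξ₁ = 2.605 ξ₂.
Substitute: (1·2.605 + 1) ξ₂ = 36.72 → ξ₂ = 10.19 kmol, ξ₁ = 26.54 kmol.
Outlet amounts (n = n₀ + Σ ν·ξ):
  A: 122 − 1(26.54) − 1(10.19) = 85.28
  B: 357 − 1(26.54) − 1(10.19) = 320.3
  E: 0 + 2(26.54) = 53.07
  G: 0 + 1(10.19) = 10.19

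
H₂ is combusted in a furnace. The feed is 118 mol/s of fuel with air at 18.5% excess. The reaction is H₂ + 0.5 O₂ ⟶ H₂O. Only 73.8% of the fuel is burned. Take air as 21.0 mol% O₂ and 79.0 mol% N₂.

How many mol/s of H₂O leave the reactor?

Stoichiometric O₂ = 0.5 × 118 = 59 mol/s; O₂ fed = 59 × 1.185 = 69.92 mol/s.
N₂ fed = 69.92 × 79/21 = 263 mol/s.
Fuel reacted = 0.738 × 118 → ξ = 87.08 mol/s.
Outlet (n = n₀ + ν ξ):
  H₂: 118 − 1(87.08) = 30.92
  O₂: 69.92 − 0.5(87.08) = 26.37
  N₂: 263 (inert)
  H₂O: 0 + 1(87.08) = 87.08

87.1 mol/s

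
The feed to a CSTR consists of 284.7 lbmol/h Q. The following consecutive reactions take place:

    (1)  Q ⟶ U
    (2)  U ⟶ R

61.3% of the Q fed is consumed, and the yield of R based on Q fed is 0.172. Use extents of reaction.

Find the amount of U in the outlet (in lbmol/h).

126 lbmol/h

Conversion of Q: Q consumed = 1ξ₁ = 0.613 × 284.7 → ξ₁ = 174.5 lbmol/h.
Yield of R: 1ξ₂ / 284.7 = 0.172 → ξ₂ = 48.97 lbmol/h.
Outlet amounts (n = n₀ + Σ ν·ξ):
  Q: 284.7 − 1(174.5) = 110.2
  U: 0 + 1(174.5) − 1(48.97) = 125.6
  R: 0 + 1(48.97) = 48.97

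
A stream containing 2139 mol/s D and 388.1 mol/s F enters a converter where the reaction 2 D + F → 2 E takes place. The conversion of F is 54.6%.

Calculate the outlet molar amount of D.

1720 mol/s

F reacted = 0.546 × 388.1 = 211.9 mol/s; ν_F = −1, so ξ = 211.9/1 = 211.9 mol/s.
Outlet amounts (n = n₀ + ν ξ):
  D: 2139 − 2(211.9) = 1715
  F: 388.1 − 1(211.9) = 176.2
  E: 0 + 2(211.9) = 423.8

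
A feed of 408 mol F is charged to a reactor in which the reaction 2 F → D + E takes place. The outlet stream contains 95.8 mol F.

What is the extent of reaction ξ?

For F: n = n₀ − 2ξ → 95.8 = 408 − 2ξ, giving ξ = 156.1 mol.
Outlet amounts (n = n₀ + ν ξ):
  F: 408 − 2(156.1) = 95.8
  D: 0 + 1(156.1) = 156.1
  E: 0 + 1(156.1) = 156.1

ξ = 156 mol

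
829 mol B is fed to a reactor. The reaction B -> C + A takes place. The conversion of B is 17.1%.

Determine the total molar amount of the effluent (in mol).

971 mol

B reacted = 0.171 × 829 = 141.8 mol; ν_B = −1, so ξ = 141.8/1 = 141.8 mol.
Outlet amounts (n = n₀ + ν ξ):
  B: 829 − 1(141.8) = 687.2
  C: 0 + 1(141.8) = 141.8
  A: 0 + 1(141.8) = 141.8
Total out = 687.2 + 141.8 + 141.8 = 970.8 mol.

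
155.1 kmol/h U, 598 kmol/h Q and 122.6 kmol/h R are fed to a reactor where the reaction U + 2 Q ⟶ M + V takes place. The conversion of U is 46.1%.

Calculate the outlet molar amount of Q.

455 kmol/h

U reacted = 0.461 × 155.1 = 71.5 kmol/h; ν_U = −1, so ξ = 71.5/1 = 71.5 kmol/h.
Outlet amounts (n = n₀ + ν ξ):
  U: 155.1 − 1(71.5) = 83.6
  Q: 598 − 2(71.5) = 455
  M: 0 + 1(71.5) = 71.5
  V: 0 + 1(71.5) = 71.5
  R: 122.6 (inert)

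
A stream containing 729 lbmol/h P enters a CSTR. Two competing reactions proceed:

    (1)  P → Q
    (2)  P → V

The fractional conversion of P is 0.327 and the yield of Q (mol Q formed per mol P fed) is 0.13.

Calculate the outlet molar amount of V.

144 lbmol/h

Yield of Q: 1ξ₁ / 729 = 0.13 → ξ₁ = 94.77 lbmol/h.
Conversion of P: 1ξ₁ + 1ξ₂ = 0.327 × 729 = 238.4 → ξ₂ = 143.6 lbmol/h.
Outlet amounts (n = n₀ + Σ ν·ξ):
  P: 729 − 1(94.77) − 1(143.6) = 490.6
  Q: 0 + 1(94.77) = 94.77
  V: 0 + 1(143.6) = 143.6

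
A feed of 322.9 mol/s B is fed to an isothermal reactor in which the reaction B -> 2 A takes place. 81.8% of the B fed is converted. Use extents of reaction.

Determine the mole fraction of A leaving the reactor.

0.9

B reacted = 0.818 × 322.9 = 264.1 mol/s; ν_B = −1, so ξ = 264.1/1 = 264.1 mol/s.
Outlet amounts (n = n₀ + ν ξ):
  B: 322.9 − 1(264.1) = 58.77
  A: 0 + 2(264.1) = 528.3
Total out = 587 mol/s; y_A = 528.3 / 587 = 0.8999.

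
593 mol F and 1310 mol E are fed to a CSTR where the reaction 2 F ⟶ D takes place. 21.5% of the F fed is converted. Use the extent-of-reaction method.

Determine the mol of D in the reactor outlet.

63.7 mol

F reacted = 0.215 × 593 = 127.5 mol; ν_F = −2, so ξ = 127.5/2 = 63.75 mol.
Outlet amounts (n = n₀ + ν ξ):
  F: 593 − 2(63.75) = 465.5
  D: 0 + 1(63.75) = 63.75
  E: 1310 (inert)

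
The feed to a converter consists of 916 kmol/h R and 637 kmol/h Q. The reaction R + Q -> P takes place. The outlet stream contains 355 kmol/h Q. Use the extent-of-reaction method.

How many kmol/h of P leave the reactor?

282 kmol/h

For Q: n = n₀ − 1ξ → 355 = 637 − 1ξ, giving ξ = 282 kmol/h.
Outlet amounts (n = n₀ + ν ξ):
  R: 916 − 1(282) = 634
  Q: 637 − 1(282) = 355
  P: 0 + 1(282) = 282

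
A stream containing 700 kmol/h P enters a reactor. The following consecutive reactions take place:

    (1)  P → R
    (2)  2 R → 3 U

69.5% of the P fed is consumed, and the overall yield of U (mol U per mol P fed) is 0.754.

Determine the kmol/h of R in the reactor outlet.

Conversion of P: P consumed = 1ξ₁ = 0.695 × 700 → ξ₁ = 486.5 kmol/h.
Yield of U: 3ξ₂ / 700 = 0.754 → ξ₂ = 175.9 kmol/h.
Outlet amounts (n = n₀ + Σ ν·ξ):
  P: 700 − 1(486.5) = 213.5
  R: 0 + 1(486.5) − 2(175.9) = 134.6
  U: 0 + 3(175.9) = 527.8

135 kmol/h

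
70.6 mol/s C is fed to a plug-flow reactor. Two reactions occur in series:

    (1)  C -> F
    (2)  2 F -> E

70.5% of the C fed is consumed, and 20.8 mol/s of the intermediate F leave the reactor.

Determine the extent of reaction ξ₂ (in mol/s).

Conversion of C: C consumed = 1ξ₁ = 0.705 × 70.6 → ξ₁ = 49.77 mol/s.
F balance: n_F = 0 + 1ξ₁ − 2ξ₂ = 20.8 → ξ₂ = (1·49.77 − 20.8)/2 = 14.49 mol/s.
Outlet amounts (n = n₀ + Σ ν·ξ):
  C: 70.6 − 1(49.77) = 20.83
  F: 0 + 1(49.77) − 2(14.49) = 20.8
  E: 0 + 1(14.49) = 14.49

ξ₂ = 14.5 mol/s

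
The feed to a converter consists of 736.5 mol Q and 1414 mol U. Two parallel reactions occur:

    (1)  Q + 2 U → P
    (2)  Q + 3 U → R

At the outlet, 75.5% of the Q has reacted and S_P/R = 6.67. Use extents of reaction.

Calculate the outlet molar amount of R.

72.5 mol

Conversion of Q: Q consumed = 0.755 × 736.5 = 556.1 mol = 1ξ₁ + 1ξ₂.
Selectivity: 1ξ₁ / (1ξ₂) = 6.67 → ξ₁ = 6.67 ξ₂.
Substitute: (1·6.67 + 1) ξ₂ = 556.1 → ξ₂ = 72.5 mol, ξ₁ = 483.6 mol.
Outlet amounts (n = n₀ + Σ ν·ξ):
  Q: 736.5 − 1(483.6) − 1(72.5) = 180.4
  U: 1414 − 2(483.6) − 3(72.5) = 229.4
  P: 0 + 1(483.6) = 483.6
  R: 0 + 1(72.5) = 72.5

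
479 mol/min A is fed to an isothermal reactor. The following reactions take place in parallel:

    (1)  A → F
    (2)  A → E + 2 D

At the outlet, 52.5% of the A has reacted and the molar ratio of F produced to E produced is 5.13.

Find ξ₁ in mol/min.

Conversion of A: A consumed = 0.525 × 479 = 251.5 mol/min = 1ξ₁ + 1ξ₂.
Selectivity: 1ξ₁ / (1ξ₂) = 5.13 → ξ₁ = 5.13 ξ₂.
Substitute: (1·5.13 + 1) ξ₂ = 251.5 → ξ₂ = 41.02 mol/min, ξ₁ = 210.5 mol/min.
Outlet amounts (n = n₀ + Σ ν·ξ):
  A: 479 − 1(210.5) − 1(41.02) = 227.5
  F: 0 + 1(210.5) = 210.5
  E: 0 + 1(41.02) = 41.02
  D: 0 + 2(41.02) = 82.05

ξ₁ = 210 mol/min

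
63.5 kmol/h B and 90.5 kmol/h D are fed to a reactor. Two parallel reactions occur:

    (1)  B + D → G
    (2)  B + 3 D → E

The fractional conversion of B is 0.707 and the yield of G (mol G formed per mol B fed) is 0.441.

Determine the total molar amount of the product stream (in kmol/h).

Yield of G: 1ξ₁ / 63.5 = 0.441 → ξ₁ = 28 kmol/h.
Conversion of B: 1ξ₁ + 1ξ₂ = 0.707 × 63.5 = 44.89 → ξ₂ = 16.89 kmol/h.
Outlet amounts (n = n₀ + Σ ν·ξ):
  B: 63.5 − 1(28) − 1(16.89) = 18.61
  D: 90.5 − 1(28) − 3(16.89) = 11.82
  G: 0 + 1(28) = 28
  E: 0 + 1(16.89) = 16.89
Total out = 18.61 + 11.82 + 28 + 16.89 = 75.32 kmol/h.

75.3 kmol/h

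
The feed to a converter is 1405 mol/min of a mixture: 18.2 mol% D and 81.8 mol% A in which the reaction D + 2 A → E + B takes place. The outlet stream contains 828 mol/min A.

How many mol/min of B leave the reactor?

161 mol/min

For A: n = n₀ − 2ξ → 828 = 1149 − 2ξ, giving ξ = 160.6 mol/min.
Outlet amounts (n = n₀ + ν ξ):
  D: 255.7 − 1(160.6) = 95.07
  A: 1149 − 2(160.6) = 828
  E: 0 + 1(160.6) = 160.6
  B: 0 + 1(160.6) = 160.6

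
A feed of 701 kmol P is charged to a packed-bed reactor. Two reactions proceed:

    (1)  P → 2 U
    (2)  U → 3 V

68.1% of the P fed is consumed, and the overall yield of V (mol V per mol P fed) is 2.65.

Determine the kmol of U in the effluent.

336 kmol

Conversion of P: P consumed = 1ξ₁ = 0.681 × 701 → ξ₁ = 477.4 kmol.
Yield of V: 3ξ₂ / 701 = 2.65 → ξ₂ = 619.2 kmol.
Outlet amounts (n = n₀ + Σ ν·ξ):
  P: 701 − 1(477.4) = 223.6
  U: 0 + 2(477.4) − 1(619.2) = 335.5
  V: 0 + 3(619.2) = 1858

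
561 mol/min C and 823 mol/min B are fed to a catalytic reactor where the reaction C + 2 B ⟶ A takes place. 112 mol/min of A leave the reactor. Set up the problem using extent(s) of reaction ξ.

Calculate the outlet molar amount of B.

For A: n = n₀ + 1ξ → 112 = 0 + 1ξ, giving ξ = 112 mol/min.
Outlet amounts (n = n₀ + ν ξ):
  C: 561 − 1(112) = 449
  B: 823 − 2(112) = 599
  A: 0 + 1(112) = 112

599 mol/min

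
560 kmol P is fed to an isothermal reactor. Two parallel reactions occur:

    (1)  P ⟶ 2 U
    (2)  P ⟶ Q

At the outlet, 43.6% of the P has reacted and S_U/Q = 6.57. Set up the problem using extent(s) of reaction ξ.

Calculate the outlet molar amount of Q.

Conversion of P: P consumed = 0.436 × 560 = 244.2 kmol = 1ξ₁ + 1ξ₂.
Selectivity: 2ξ₁ / (1ξ₂) = 6.57 → ξ₁ = 3.285 ξ₂.
Substitute: (1·3.285 + 1) ξ₂ = 244.2 → ξ₂ = 56.98 kmol, ξ₁ = 187.2 kmol.
Outlet amounts (n = n₀ + Σ ν·ξ):
  P: 560 − 1(187.2) − 1(56.98) = 315.8
  U: 0 + 2(187.2) = 374.4
  Q: 0 + 1(56.98) = 56.98

57 kmol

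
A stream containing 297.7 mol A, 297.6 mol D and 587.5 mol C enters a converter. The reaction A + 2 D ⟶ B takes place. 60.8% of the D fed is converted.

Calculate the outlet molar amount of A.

D reacted = 0.608 × 297.6 = 180.9 mol; ν_D = −2, so ξ = 180.9/2 = 90.47 mol.
Outlet amounts (n = n₀ + ν ξ):
  A: 297.7 − 1(90.47) = 207.2
  D: 297.6 − 2(90.47) = 116.7
  B: 0 + 1(90.47) = 90.47
  C: 587.5 (inert)

207 mol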